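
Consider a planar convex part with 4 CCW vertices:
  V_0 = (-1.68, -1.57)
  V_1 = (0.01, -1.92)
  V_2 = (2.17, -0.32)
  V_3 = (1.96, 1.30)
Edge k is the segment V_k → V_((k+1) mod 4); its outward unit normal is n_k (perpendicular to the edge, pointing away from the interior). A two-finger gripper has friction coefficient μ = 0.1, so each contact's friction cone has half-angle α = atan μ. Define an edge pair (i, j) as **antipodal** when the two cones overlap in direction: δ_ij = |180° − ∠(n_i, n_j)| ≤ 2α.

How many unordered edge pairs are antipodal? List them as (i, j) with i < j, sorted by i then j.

α = atan 0.1 = 5.71°;  2α = 11.42°
n_0 = (-0.2028, -0.9792)
n_1 = (+0.5952, -0.8036)
n_2 = (+0.9917, +0.1286)
n_3 = (-0.6192, +0.7853)
  (0,1): δ = 131.77°  ·
  (0,2): δ = 70.91°  ·
  (0,3): δ = 49.95°  ·
  (1,2): δ = 119.14°  ·
  (1,3): δ = 1.73°  ✓
  (2,3): δ = 59.13°  ·
antipodal pairs: 1

count = 1; pairs: (1,3)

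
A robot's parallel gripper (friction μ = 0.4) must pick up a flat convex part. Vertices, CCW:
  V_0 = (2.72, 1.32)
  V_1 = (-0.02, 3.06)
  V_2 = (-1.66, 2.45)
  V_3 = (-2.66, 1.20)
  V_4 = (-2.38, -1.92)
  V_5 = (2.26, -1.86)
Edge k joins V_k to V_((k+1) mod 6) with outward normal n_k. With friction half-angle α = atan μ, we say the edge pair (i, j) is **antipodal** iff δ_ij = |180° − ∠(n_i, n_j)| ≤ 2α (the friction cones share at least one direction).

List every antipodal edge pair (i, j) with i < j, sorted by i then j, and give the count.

count = 4; pairs: (0,4), (1,4), (2,5), (3,5)

α = atan 0.4 = 21.80°;  2α = 43.60°
n_0 = (+0.5361, +0.8442)
n_1 = (-0.3486, +0.9373)
n_2 = (-0.7809, +0.6247)
n_3 = (-0.9960, -0.0894)
n_4 = (+0.0129, -0.9999)
n_5 = (+0.9897, -0.1432)
  (0,1): δ = 127.18°  ·
  (0,2): δ = 96.24°  ·
  (0,3): δ = 52.45°  ·
  (0,4): δ = 33.16°  ✓
  (0,5): δ = 114.19°  ·
  (1,2): δ = 149.06°  ·
  (1,3): δ = 105.27°  ·
  (1,4): δ = 19.66°  ✓
  (1,5): δ = 61.37°  ·
  (2,3): δ = 136.21°  ·
  (2,4): δ = 50.60°  ·
  (2,5): δ = 30.43°  ✓
  (3,4): δ = 94.39°  ·
  (3,5): δ = 13.36°  ✓
  (4,5): δ = 98.97°  ·
antipodal pairs: 4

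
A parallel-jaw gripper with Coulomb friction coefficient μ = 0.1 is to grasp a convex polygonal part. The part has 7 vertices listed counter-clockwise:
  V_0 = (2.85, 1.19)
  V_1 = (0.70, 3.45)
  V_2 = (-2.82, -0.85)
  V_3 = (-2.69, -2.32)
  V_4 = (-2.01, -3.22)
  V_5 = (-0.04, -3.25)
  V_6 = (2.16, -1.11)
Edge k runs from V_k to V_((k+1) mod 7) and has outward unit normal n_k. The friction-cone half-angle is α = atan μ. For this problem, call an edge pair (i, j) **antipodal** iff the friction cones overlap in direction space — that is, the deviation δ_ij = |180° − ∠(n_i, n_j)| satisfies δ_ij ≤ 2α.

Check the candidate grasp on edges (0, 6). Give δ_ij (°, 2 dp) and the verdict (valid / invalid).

α = atan 0.1 = 5.71°;  2α = 11.42°
edge 0: e_0 = (-2.15, +2.26);  n_0 = (+0.7245, +0.6893)
edge 6: e_6 = (+0.69, +2.30);  n_6 = (+0.9578, -0.2873)
∠(n_0, n_6) = 60.27°
δ = |180° − 60.27°| = 119.73°
119.73° > 2α = 11.42°  →  invalid

δ = 119.73°, invalid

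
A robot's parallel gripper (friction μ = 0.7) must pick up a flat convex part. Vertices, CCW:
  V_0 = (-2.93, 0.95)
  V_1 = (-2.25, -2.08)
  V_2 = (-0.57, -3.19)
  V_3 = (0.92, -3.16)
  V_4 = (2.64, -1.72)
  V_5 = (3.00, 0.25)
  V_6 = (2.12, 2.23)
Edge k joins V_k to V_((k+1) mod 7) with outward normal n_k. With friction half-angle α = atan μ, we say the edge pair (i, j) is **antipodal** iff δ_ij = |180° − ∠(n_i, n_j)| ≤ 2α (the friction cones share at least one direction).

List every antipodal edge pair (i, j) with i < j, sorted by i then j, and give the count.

α = atan 0.7 = 34.99°;  2α = 69.98°
n_0 = (-0.9757, -0.2190)
n_1 = (-0.5513, -0.8343)
n_2 = (+0.0201, -0.9998)
n_3 = (+0.6419, -0.7668)
n_4 = (+0.9837, -0.1798)
n_5 = (+0.9138, +0.4061)
n_6 = (-0.2457, +0.9693)
  (0,1): δ = 136.10°  ·
  (0,2): δ = 101.50°  ·
  (0,3): δ = 62.71°  ✓
  (0,4): δ = 23.00°  ✓
  (0,5): δ = 11.31°  ✓
  (0,6): δ = 91.57°  ·
  (1,2): δ = 145.39°  ·
  (1,3): δ = 106.61°  ·
  (1,4): δ = 66.90°  ✓
  (1,5): δ = 32.58°  ✓
  (1,6): δ = 47.68°  ✓
  (2,3): δ = 141.22°  ·
  (2,4): δ = 101.51°  ·
  (2,5): δ = 67.19°  ✓
  (2,6): δ = 13.07°  ✓
  (3,4): δ = 140.29°  ·
  (3,5): δ = 105.97°  ·
  (3,6): δ = 25.71°  ✓
  (4,5): δ = 145.68°  ·
  (4,6): δ = 65.42°  ✓
  (5,6): δ = 99.74°  ·
antipodal pairs: 10

count = 10; pairs: (0,3), (0,4), (0,5), (1,4), (1,5), (1,6), (2,5), (2,6), (3,6), (4,6)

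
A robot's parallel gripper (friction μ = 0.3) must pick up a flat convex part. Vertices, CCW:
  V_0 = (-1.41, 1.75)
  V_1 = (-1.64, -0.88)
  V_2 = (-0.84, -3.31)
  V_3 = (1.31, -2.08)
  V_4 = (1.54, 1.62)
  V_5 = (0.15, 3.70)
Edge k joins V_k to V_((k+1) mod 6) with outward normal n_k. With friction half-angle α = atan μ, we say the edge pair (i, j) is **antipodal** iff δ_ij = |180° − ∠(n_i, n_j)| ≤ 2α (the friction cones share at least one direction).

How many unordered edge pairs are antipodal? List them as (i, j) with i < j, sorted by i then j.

α = atan 0.3 = 16.70°;  2α = 33.40°
n_0 = (-0.9962, +0.0871)
n_1 = (-0.9498, -0.3127)
n_2 = (+0.4966, -0.8680)
n_3 = (+0.9981, -0.0620)
n_4 = (+0.8314, +0.5556)
n_5 = (-0.7809, +0.6247)
  (0,1): δ = 156.78°  ·
  (0,2): δ = 55.23°  ·
  (0,3): δ = 1.44°  ✓
  (0,4): δ = 38.75°  ·
  (0,5): δ = 146.34°  ·
  (1,2): δ = 78.45°  ·
  (1,3): δ = 21.78°  ✓
  (1,4): δ = 15.53°  ✓
  (1,5): δ = 123.12°  ·
  (2,3): δ = 123.33°  ·
  (2,4): δ = 86.02°  ·
  (2,5): δ = 21.57°  ✓
  (3,4): δ = 142.69°  ·
  (3,5): δ = 35.10°  ·
  (4,5): δ = 72.41°  ·
antipodal pairs: 4

count = 4; pairs: (0,3), (1,3), (1,4), (2,5)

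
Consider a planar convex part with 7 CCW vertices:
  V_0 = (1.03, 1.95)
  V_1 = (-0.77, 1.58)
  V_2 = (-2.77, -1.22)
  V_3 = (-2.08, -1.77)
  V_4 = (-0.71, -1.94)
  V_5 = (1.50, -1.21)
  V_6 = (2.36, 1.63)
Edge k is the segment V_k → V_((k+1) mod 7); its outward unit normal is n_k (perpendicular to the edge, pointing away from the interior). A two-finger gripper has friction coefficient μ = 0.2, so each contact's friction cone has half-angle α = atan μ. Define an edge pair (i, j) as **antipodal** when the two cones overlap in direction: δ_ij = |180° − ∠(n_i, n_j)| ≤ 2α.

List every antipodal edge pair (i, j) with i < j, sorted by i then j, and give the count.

α = atan 0.2 = 11.31°;  2α = 22.62°
n_0 = (-0.2013, +0.9795)
n_1 = (-0.8137, +0.5812)
n_2 = (-0.6233, -0.7820)
n_3 = (-0.1231, -0.9924)
n_4 = (+0.3136, -0.9495)
n_5 = (+0.9571, -0.2898)
n_6 = (+0.2339, +0.9723)
  (0,1): δ = 137.15°  ·
  (0,2): δ = 50.17°  ·
  (0,3): δ = 18.69°  ✓
  (0,4): δ = 6.66°  ✓
  (0,5): δ = 61.54°  ·
  (0,6): δ = 154.86°  ·
  (1,2): δ = 93.02°  ·
  (1,3): δ = 61.54°  ·
  (1,4): δ = 36.18°  ·
  (1,5): δ = 18.69°  ✓
  (1,6): δ = 112.01°  ·
  (2,3): δ = 148.52°  ·
  (2,4): δ = 123.16°  ·
  (2,5): δ = 68.29°  ·
  (2,6): δ = 25.03°  ·
  (3,4): δ = 154.65°  ·
  (3,5): δ = 99.77°  ·
  (3,6): δ = 6.45°  ✓
  (4,5): δ = 125.13°  ·
  (4,6): δ = 31.81°  ·
  (5,6): δ = 86.68°  ·
antipodal pairs: 4

count = 4; pairs: (0,3), (0,4), (1,5), (3,6)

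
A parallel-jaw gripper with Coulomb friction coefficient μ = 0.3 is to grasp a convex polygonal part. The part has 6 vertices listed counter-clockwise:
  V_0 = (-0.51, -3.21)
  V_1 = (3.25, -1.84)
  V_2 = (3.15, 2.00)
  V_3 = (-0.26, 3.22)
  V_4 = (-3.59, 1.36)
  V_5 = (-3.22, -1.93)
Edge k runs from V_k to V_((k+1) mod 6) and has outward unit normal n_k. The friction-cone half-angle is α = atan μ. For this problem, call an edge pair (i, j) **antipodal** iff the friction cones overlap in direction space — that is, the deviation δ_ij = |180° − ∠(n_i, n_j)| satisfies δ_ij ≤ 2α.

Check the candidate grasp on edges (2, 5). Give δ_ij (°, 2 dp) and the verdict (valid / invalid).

α = atan 0.3 = 16.70°;  2α = 33.40°
edge 2: e_2 = (-3.41, +1.22);  n_2 = (+0.3369, +0.9416)
edge 5: e_5 = (+2.71, -1.28);  n_5 = (-0.4271, -0.9042)
∠(n_2, n_5) = 174.40°
δ = |180° − 174.40°| = 5.60°
5.60° ≤ 2α = 33.40°  →  valid

δ = 5.60°, valid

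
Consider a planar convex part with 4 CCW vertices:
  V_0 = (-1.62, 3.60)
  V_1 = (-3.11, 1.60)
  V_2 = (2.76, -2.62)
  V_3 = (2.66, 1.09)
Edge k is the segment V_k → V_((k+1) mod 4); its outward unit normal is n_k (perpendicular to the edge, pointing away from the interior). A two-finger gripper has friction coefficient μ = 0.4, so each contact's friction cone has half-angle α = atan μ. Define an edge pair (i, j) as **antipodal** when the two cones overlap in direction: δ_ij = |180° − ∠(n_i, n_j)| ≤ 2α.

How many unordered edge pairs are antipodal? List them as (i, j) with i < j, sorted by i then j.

α = atan 0.4 = 21.80°;  2α = 43.60°
n_0 = (-0.8019, +0.5974)
n_1 = (-0.5837, -0.8120)
n_2 = (+0.9996, +0.0269)
n_3 = (+0.5059, +0.8626)
  (0,1): δ = 89.03°  ·
  (0,2): δ = 38.23°  ✓
  (0,3): δ = 96.30°  ·
  (1,2): δ = 52.74°  ·
  (1,3): δ = 5.32°  ✓
  (2,3): δ = 121.93°  ·
antipodal pairs: 2

count = 2; pairs: (0,2), (1,3)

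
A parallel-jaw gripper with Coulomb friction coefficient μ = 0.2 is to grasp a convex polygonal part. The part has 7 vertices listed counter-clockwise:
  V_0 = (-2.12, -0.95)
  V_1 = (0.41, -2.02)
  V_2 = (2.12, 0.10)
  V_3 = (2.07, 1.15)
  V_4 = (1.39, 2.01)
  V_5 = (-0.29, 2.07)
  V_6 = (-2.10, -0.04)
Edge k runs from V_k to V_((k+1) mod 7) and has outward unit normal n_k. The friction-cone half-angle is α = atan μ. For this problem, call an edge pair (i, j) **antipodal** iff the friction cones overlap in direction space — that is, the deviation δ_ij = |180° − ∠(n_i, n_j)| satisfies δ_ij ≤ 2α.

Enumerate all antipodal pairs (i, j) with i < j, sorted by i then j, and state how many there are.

α = atan 0.2 = 11.31°;  2α = 22.62°
n_0 = (-0.3895, -0.9210)
n_1 = (+0.7784, -0.6278)
n_2 = (+0.9989, +0.0476)
n_3 = (+0.7844, +0.6202)
n_4 = (+0.0357, +0.9994)
n_5 = (-0.7590, +0.6511)
n_6 = (-0.9998, +0.0220)
  (0,1): δ = 105.97°  ·
  (0,2): δ = 64.35°  ·
  (0,3): δ = 28.74°  ·
  (0,4): δ = 20.88°  ✓
  (0,5): δ = 72.30°  ·
  (0,6): δ = 111.67°  ·
  (1,2): δ = 138.38°  ·
  (1,3): δ = 102.78°  ·
  (1,4): δ = 53.16°  ·
  (1,5): δ = 1.73°  ✓
  (1,6): δ = 37.63°  ·
  (2,3): δ = 144.39°  ·
  (2,4): δ = 94.77°  ·
  (2,5): δ = 43.35°  ·
  (2,6): δ = 3.99°  ✓
  (3,4): δ = 130.38°  ·
  (3,5): δ = 78.96°  ·
  (3,6): δ = 39.59°  ·
  (4,5): δ = 128.58°  ·
  (4,6): δ = 89.21°  ·
  (5,6): δ = 140.64°  ·
antipodal pairs: 3

count = 3; pairs: (0,4), (1,5), (2,6)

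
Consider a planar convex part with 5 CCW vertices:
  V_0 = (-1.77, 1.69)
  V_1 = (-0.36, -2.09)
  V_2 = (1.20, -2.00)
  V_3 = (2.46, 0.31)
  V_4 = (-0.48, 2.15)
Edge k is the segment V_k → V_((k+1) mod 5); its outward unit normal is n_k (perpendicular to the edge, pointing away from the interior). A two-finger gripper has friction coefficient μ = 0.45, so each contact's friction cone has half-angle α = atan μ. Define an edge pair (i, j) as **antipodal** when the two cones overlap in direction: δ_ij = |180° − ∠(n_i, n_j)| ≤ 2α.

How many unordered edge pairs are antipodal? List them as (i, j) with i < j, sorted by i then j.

count = 4; pairs: (0,3), (1,3), (1,4), (2,4)

α = atan 0.45 = 24.23°;  2α = 48.46°
n_0 = (-0.9369, -0.3495)
n_1 = (+0.0576, -0.9983)
n_2 = (+0.8779, -0.4789)
n_3 = (+0.5305, +0.8477)
n_4 = (-0.3359, +0.9419)
  (0,1): δ = 107.15°  ·
  (0,2): δ = 49.07°  ·
  (0,3): δ = 37.50°  ✓
  (0,4): δ = 89.17°  ·
  (1,2): δ = 121.91°  ·
  (1,3): δ = 35.34°  ✓
  (1,4): δ = 16.32°  ✓
  (2,3): δ = 93.43°  ·
  (2,4): δ = 41.76°  ✓
  (3,4): δ = 128.33°  ·
antipodal pairs: 4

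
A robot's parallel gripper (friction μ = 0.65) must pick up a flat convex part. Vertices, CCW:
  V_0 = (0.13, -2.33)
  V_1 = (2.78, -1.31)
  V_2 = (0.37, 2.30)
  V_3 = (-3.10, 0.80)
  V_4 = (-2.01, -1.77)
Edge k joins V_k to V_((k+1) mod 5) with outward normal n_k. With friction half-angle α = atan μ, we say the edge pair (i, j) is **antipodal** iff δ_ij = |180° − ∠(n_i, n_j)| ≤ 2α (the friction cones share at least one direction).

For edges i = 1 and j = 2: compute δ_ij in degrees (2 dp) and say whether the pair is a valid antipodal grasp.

δ = 100.35°, invalid

α = atan 0.65 = 33.02°;  2α = 66.05°
edge 1: e_1 = (-2.41, +3.61);  n_1 = (+0.8317, +0.5552)
edge 2: e_2 = (-3.47, -1.50);  n_2 = (-0.3968, +0.9179)
∠(n_1, n_2) = 79.65°
δ = |180° − 79.65°| = 100.35°
100.35° > 2α = 66.05°  →  invalid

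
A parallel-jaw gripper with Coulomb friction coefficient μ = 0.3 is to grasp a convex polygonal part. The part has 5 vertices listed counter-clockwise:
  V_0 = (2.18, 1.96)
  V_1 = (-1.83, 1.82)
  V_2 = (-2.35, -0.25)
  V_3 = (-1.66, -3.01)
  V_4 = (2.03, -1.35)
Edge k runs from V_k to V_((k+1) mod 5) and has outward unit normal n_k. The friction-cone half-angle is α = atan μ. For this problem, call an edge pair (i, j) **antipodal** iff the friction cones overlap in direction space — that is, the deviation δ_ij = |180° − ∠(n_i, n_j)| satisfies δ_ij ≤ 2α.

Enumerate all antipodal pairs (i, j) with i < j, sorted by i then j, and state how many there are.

α = atan 0.3 = 16.70°;  2α = 33.40°
n_0 = (-0.0349, +0.9994)
n_1 = (-0.9699, +0.2436)
n_2 = (-0.9701, -0.2425)
n_3 = (+0.4103, -0.9120)
n_4 = (+0.9990, -0.0453)
  (0,1): δ = 106.10°  ·
  (0,2): δ = 77.96°  ·
  (0,3): δ = 22.22°  ✓
  (0,4): δ = 85.41°  ·
  (1,2): δ = 151.86°  ·
  (1,3): δ = 51.68°  ·
  (1,4): δ = 11.51°  ✓
  (2,3): δ = 79.81°  ·
  (2,4): δ = 16.63°  ✓
  (3,4): δ = 116.82°  ·
antipodal pairs: 3

count = 3; pairs: (0,3), (1,4), (2,4)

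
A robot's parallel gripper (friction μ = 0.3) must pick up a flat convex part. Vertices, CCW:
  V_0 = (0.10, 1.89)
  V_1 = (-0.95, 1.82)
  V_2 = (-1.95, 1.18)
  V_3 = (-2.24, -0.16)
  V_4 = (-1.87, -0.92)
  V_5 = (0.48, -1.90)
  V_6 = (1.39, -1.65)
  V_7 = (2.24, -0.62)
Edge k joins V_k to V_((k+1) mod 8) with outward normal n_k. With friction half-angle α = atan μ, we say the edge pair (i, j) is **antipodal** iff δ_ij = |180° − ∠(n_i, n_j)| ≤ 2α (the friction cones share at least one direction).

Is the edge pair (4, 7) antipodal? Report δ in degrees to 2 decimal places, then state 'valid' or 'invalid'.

δ = 26.91°, valid

α = atan 0.3 = 16.70°;  2α = 33.40°
edge 4: e_4 = (+2.35, -0.98);  n_4 = (-0.3849, -0.9230)
edge 7: e_7 = (-2.14, +2.51);  n_7 = (+0.7610, +0.6488)
∠(n_4, n_7) = 153.09°
δ = |180° − 153.09°| = 26.91°
26.91° ≤ 2α = 33.40°  →  valid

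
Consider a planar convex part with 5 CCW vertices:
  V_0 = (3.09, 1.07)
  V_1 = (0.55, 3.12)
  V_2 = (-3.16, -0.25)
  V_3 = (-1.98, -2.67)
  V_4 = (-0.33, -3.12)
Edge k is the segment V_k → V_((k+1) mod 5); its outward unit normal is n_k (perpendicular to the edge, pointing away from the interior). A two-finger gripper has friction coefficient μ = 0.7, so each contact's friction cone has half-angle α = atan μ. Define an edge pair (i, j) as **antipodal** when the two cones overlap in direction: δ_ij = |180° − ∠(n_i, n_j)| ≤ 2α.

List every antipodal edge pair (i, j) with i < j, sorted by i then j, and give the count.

count = 5; pairs: (0,2), (0,3), (1,3), (1,4), (2,4)

α = atan 0.7 = 34.99°;  2α = 69.98°
n_0 = (+0.6281, +0.7782)
n_1 = (-0.6724, +0.7402)
n_2 = (-0.8988, -0.4383)
n_3 = (-0.2631, -0.9648)
n_4 = (+0.7747, -0.6323)
  (0,1): δ = 98.84°  ·
  (0,2): δ = 25.10°  ✓
  (0,3): δ = 23.65°  ✓
  (0,4): δ = 89.68°  ·
  (1,2): δ = 106.26°  ·
  (1,3): δ = 57.51°  ✓
  (1,4): δ = 8.53°  ✓
  (2,3): δ = 131.25°  ·
  (2,4): δ = 65.22°  ✓
  (3,4): δ = 113.97°  ·
antipodal pairs: 5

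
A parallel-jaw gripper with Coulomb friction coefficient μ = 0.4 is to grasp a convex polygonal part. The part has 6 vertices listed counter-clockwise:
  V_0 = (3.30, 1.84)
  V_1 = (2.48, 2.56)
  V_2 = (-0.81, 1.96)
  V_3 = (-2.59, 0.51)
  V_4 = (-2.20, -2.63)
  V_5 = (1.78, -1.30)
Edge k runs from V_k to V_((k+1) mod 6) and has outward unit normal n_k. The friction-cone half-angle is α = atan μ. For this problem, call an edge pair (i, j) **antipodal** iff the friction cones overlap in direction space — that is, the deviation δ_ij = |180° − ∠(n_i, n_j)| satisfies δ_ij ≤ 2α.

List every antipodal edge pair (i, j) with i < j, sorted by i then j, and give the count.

count = 5; pairs: (0,3), (1,4), (2,4), (2,5), (3,5)

α = atan 0.4 = 21.80°;  2α = 43.60°
n_0 = (+0.6598, +0.7514)
n_1 = (-0.1794, +0.9838)
n_2 = (-0.6316, +0.7753)
n_3 = (-0.9924, -0.1233)
n_4 = (+0.3169, -0.9484)
n_5 = (+0.9001, -0.4357)
  (0,1): δ = 128.38°  ·
  (0,2): δ = 99.55°  ·
  (0,3): δ = 41.64°  ✓
  (0,4): δ = 59.76°  ·
  (0,5): δ = 105.45°  ·
  (1,2): δ = 151.17°  ·
  (1,3): δ = 93.26°  ·
  (1,4): δ = 8.14°  ✓
  (1,5): δ = 53.83°  ·
  (2,3): δ = 122.09°  ·
  (2,4): δ = 20.69°  ✓
  (2,5): δ = 25.00°  ✓
  (3,4): δ = 78.60°  ·
  (3,5): δ = 32.91°  ✓
  (4,5): δ = 134.31°  ·
antipodal pairs: 5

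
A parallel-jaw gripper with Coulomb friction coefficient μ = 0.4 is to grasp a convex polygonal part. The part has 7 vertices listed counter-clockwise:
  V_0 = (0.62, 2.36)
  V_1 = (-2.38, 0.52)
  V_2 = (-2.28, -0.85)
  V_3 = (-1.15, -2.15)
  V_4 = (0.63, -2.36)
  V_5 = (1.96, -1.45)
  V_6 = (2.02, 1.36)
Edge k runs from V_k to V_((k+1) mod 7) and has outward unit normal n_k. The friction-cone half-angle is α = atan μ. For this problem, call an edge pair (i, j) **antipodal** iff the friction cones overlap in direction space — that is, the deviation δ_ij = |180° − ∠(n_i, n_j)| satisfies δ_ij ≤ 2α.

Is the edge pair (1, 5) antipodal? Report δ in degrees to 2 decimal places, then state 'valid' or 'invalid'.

δ = 5.40°, valid

α = atan 0.4 = 21.80°;  2α = 43.60°
edge 1: e_1 = (+0.10, -1.37);  n_1 = (-0.9973, -0.0728)
edge 5: e_5 = (+0.06, +2.81);  n_5 = (+0.9998, -0.0213)
∠(n_1, n_5) = 174.60°
δ = |180° − 174.60°| = 5.40°
5.40° ≤ 2α = 43.60°  →  valid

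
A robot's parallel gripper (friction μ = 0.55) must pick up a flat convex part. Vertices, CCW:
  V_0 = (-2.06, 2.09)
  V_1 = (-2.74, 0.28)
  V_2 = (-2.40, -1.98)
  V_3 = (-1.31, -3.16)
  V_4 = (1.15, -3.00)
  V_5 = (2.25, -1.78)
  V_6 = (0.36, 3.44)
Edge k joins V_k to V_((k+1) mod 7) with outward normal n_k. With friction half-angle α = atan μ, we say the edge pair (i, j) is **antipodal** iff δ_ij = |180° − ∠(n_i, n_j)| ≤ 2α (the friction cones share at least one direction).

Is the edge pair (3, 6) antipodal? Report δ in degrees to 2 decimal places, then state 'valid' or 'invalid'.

α = atan 0.55 = 28.81°;  2α = 57.62°
edge 3: e_3 = (+2.46, +0.16);  n_3 = (+0.0649, -0.9979)
edge 6: e_6 = (-2.42, -1.35);  n_6 = (-0.4872, +0.8733)
∠(n_3, n_6) = 154.57°
δ = |180° − 154.57°| = 25.43°
25.43° ≤ 2α = 57.62°  →  valid

δ = 25.43°, valid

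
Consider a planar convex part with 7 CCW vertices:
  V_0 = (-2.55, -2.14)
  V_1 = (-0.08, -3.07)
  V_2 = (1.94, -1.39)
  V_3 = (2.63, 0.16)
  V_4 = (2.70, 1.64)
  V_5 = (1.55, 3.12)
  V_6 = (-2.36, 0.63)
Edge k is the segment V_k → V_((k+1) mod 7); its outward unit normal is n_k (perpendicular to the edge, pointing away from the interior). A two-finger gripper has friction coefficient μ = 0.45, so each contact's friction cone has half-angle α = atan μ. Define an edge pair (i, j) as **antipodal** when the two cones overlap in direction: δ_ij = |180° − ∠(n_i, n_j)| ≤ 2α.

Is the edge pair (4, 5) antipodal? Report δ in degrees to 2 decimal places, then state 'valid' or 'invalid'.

α = atan 0.45 = 24.23°;  2α = 48.46°
edge 4: e_4 = (-1.15, +1.48);  n_4 = (+0.7896, +0.6136)
edge 5: e_5 = (-3.91, -2.49);  n_5 = (-0.5372, +0.8435)
∠(n_4, n_5) = 84.64°
δ = |180° − 84.64°| = 95.36°
95.36° > 2α = 48.46°  →  invalid

δ = 95.36°, invalid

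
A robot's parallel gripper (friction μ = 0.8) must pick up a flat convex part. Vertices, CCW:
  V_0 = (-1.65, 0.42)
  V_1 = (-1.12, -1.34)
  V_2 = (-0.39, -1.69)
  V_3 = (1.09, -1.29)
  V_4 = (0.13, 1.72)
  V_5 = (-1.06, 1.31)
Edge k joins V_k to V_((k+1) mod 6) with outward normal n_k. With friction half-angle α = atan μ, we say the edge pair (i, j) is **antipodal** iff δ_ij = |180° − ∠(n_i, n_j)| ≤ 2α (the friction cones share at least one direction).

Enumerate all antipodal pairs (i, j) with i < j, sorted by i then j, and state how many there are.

count = 6; pairs: (0,3), (1,3), (1,4), (2,4), (2,5), (3,5)

α = atan 0.8 = 38.66°;  2α = 77.32°
n_0 = (-0.9575, -0.2883)
n_1 = (-0.4323, -0.9017)
n_2 = (+0.2609, -0.9654)
n_3 = (+0.9527, +0.3039)
n_4 = (-0.3257, +0.9455)
n_5 = (-0.8335, +0.5525)
  (0,1): δ = 132.37°  ·
  (0,2): δ = 91.63°  ·
  (0,3): δ = 0.93°  ✓
  (0,4): δ = 92.25°  ·
  (0,5): δ = 129.70°  ·
  (1,2): δ = 139.26°  ·
  (1,3): δ = 46.70°  ✓
  (1,4): δ = 44.63°  ✓
  (1,5): δ = 82.07°  ·
  (2,3): δ = 87.43°  ·
  (2,4): δ = 3.89°  ✓
  (2,5): δ = 41.33°  ✓
  (3,4): δ = 88.68°  ·
  (3,5): δ = 51.23°  ✓
  (4,5): δ = 142.55°  ·
antipodal pairs: 6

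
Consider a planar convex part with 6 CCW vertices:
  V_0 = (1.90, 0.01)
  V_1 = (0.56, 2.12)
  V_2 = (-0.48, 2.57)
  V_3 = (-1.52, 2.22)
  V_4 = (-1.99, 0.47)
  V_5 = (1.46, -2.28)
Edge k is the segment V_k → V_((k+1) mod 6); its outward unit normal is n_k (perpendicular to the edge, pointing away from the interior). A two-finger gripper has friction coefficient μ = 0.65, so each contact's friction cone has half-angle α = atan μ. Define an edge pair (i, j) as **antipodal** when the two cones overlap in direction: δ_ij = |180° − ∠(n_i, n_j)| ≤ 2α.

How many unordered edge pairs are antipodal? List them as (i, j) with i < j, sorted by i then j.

count = 7; pairs: (0,3), (0,4), (1,4), (2,4), (2,5), (3,5), (4,5)

α = atan 0.65 = 33.02°;  2α = 66.05°
n_0 = (+0.8442, +0.5361)
n_1 = (+0.3971, +0.9178)
n_2 = (-0.3190, +0.9478)
n_3 = (-0.9658, +0.2594)
n_4 = (-0.6233, -0.7820)
n_5 = (+0.9820, -0.1887)
  (0,1): δ = 145.82°  ·
  (0,2): δ = 103.82°  ·
  (0,3): δ = 47.45°  ✓
  (0,4): δ = 19.02°  ✓
  (0,5): δ = 136.71°  ·
  (1,2): δ = 138.00°  ·
  (1,3): δ = 81.64°  ·
  (1,4): δ = 15.16°  ✓
  (1,5): δ = 102.52°  ·
  (2,3): δ = 123.63°  ·
  (2,4): δ = 57.16°  ✓
  (2,5): δ = 60.52°  ✓
  (3,4): δ = 113.53°  ·
  (3,5): δ = 4.16°  ✓
  (4,5): δ = 62.32°  ✓
antipodal pairs: 7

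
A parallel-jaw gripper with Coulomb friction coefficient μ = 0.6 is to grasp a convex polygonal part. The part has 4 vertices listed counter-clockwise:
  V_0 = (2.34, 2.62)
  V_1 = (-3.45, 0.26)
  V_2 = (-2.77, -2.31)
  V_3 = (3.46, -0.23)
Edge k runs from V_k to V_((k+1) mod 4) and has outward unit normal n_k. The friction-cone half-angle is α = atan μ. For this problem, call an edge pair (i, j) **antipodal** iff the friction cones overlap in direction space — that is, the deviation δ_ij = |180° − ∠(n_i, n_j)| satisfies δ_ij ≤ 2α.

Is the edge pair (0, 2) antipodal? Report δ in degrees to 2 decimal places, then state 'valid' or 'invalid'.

α = atan 0.6 = 30.96°;  2α = 61.93°
edge 0: e_0 = (-5.79, -2.36);  n_0 = (-0.3774, +0.9260)
edge 2: e_2 = (+6.23, +2.08);  n_2 = (+0.3167, -0.9485)
∠(n_0, n_2) = 176.29°
δ = |180° − 176.29°| = 3.71°
3.71° ≤ 2α = 61.93°  →  valid

δ = 3.71°, valid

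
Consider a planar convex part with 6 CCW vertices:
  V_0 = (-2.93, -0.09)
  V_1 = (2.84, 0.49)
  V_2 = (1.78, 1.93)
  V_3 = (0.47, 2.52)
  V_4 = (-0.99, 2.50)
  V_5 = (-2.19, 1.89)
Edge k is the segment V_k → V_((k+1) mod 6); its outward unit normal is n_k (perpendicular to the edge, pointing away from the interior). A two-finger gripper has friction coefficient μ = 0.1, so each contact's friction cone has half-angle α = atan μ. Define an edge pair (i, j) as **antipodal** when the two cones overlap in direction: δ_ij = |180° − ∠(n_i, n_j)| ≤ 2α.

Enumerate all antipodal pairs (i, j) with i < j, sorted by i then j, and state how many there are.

α = atan 0.1 = 5.71°;  2α = 11.42°
n_0 = (+0.1000, -0.9950)
n_1 = (+0.8053, +0.5928)
n_2 = (+0.4107, +0.9118)
n_3 = (-0.0137, +0.9999)
n_4 = (-0.4531, +0.8914)
n_5 = (-0.9367, +0.3501)
  (0,1): δ = 59.38°  ·
  (0,2): δ = 29.99°  ·
  (0,3): δ = 4.96°  ✓
  (0,4): δ = 21.21°  ·
  (0,5): δ = 63.77°  ·
  (1,2): δ = 150.60°  ·
  (1,3): δ = 125.57°  ·
  (1,4): δ = 99.41°  ·
  (1,5): δ = 56.85°  ·
  (2,3): δ = 154.97°  ·
  (2,4): δ = 128.81°  ·
  (2,5): δ = 86.25°  ·
  (3,4): δ = 153.84°  ·
  (3,5): δ = 111.28°  ·
  (4,5): δ = 137.44°  ·
antipodal pairs: 1

count = 1; pairs: (0,3)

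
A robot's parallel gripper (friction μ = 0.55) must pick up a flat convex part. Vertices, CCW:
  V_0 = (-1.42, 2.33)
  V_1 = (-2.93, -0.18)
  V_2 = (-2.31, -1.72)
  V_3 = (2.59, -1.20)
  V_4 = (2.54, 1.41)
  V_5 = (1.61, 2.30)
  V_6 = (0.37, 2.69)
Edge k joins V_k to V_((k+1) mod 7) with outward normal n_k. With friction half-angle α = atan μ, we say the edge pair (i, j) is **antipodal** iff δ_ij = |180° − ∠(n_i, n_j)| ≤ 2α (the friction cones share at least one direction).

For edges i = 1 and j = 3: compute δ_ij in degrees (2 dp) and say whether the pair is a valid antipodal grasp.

δ = 20.83°, valid

α = atan 0.55 = 28.81°;  2α = 57.62°
edge 1: e_1 = (+0.62, -1.54);  n_1 = (-0.9276, -0.3735)
edge 3: e_3 = (-0.05, +2.61);  n_3 = (+0.9998, +0.0192)
∠(n_1, n_3) = 159.17°
δ = |180° − 159.17°| = 20.83°
20.83° ≤ 2α = 57.62°  →  valid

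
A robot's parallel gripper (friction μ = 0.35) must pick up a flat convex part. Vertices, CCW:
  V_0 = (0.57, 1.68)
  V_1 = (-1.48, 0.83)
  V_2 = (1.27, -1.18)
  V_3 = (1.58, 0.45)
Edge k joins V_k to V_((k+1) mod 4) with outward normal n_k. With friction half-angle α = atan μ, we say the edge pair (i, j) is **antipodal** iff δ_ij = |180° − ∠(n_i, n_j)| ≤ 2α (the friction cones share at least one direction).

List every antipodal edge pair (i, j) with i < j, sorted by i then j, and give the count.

α = atan 0.35 = 19.29°;  2α = 38.58°
n_0 = (-0.3830, +0.9237)
n_1 = (-0.5901, -0.8073)
n_2 = (+0.9824, -0.1868)
n_3 = (+0.7728, +0.6346)
  (0,1): δ = 58.68°  ·
  (0,2): δ = 56.71°  ·
  (0,3): δ = 106.87°  ·
  (1,2): δ = 64.60°  ·
  (1,3): δ = 14.45°  ✓
  (2,3): δ = 129.84°  ·
antipodal pairs: 1

count = 1; pairs: (1,3)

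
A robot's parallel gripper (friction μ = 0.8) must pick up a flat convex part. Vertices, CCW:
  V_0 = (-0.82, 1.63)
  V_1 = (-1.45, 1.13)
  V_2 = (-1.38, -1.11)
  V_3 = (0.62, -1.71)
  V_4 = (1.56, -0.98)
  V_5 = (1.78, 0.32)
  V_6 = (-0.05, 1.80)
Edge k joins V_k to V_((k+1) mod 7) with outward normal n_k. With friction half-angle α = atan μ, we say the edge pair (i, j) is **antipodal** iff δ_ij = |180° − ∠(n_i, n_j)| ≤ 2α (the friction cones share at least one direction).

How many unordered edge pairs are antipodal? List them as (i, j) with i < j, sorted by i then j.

α = atan 0.8 = 38.66°;  2α = 77.32°
n_0 = (-0.6217, +0.7833)
n_1 = (-0.9995, -0.0312)
n_2 = (-0.2873, -0.9578)
n_3 = (+0.6134, -0.7898)
n_4 = (+0.9860, -0.1669)
n_5 = (+0.6288, +0.7775)
n_6 = (-0.2156, +0.9765)
  (0,1): δ = 126.65°  ·
  (0,2): δ = 55.14°  ✓
  (0,3): δ = 0.60°  ✓
  (0,4): δ = 41.96°  ✓
  (0,5): δ = 102.60°  ·
  (0,6): δ = 154.01°  ·
  (1,2): δ = 108.49°  ·
  (1,3): δ = 53.96°  ✓
  (1,4): δ = 11.40°  ✓
  (1,5): δ = 49.25°  ✓
  (1,6): δ = 100.66°  ·
  (2,3): δ = 125.47°  ·
  (2,4): δ = 82.91°  ·
  (2,5): δ = 22.26°  ✓
  (2,6): δ = 29.15°  ✓
  (3,4): δ = 137.44°  ·
  (3,5): δ = 76.80°  ✓
  (3,6): δ = 25.38°  ✓
  (4,5): δ = 119.36°  ·
  (4,6): δ = 67.94°  ✓
  (5,6): δ = 128.59°  ·
antipodal pairs: 11

count = 11; pairs: (0,2), (0,3), (0,4), (1,3), (1,4), (1,5), (2,5), (2,6), (3,5), (3,6), (4,6)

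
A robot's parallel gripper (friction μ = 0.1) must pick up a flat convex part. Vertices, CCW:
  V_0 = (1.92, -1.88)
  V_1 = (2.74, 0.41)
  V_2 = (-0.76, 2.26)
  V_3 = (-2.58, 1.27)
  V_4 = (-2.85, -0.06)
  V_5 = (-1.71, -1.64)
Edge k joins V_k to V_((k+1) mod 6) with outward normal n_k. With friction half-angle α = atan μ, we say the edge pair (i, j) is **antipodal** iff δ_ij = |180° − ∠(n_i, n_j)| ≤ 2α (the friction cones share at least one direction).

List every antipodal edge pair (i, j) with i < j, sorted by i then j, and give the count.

α = atan 0.1 = 5.71°;  2α = 11.42°
n_0 = (+0.9415, -0.3371)
n_1 = (+0.4673, +0.8841)
n_2 = (-0.4778, +0.8784)
n_3 = (-0.9800, +0.1989)
n_4 = (-0.8109, -0.5851)
n_5 = (-0.0660, -0.9978)
  (0,1): δ = 98.16°  ·
  (0,2): δ = 41.75°  ·
  (0,3): δ = 8.23°  ✓
  (0,4): δ = 55.51°  ·
  (0,5): δ = 105.92°  ·
  (1,2): δ = 123.60°  ·
  (1,3): δ = 73.62°  ·
  (1,4): δ = 26.33°  ·
  (1,5): δ = 24.08°  ·
  (2,3): δ = 130.02°  ·
  (2,4): δ = 82.73°  ·
  (2,5): δ = 32.33°  ·
  (3,4): δ = 132.71°  ·
  (3,5): δ = 82.31°  ·
  (4,5): δ = 129.59°  ·
antipodal pairs: 1

count = 1; pairs: (0,3)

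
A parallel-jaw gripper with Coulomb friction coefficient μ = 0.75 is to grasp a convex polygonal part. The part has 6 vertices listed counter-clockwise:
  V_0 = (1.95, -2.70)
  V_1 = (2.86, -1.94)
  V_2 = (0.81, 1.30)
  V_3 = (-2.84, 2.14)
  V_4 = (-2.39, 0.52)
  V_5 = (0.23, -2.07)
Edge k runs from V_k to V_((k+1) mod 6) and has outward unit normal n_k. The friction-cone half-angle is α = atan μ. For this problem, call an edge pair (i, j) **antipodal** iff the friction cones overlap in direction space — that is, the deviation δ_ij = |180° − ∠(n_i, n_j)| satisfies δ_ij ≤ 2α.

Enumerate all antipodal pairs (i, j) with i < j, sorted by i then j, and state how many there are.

α = atan 0.75 = 36.87°;  2α = 73.74°
n_0 = (+0.6410, -0.7675)
n_1 = (+0.8451, +0.5347)
n_2 = (+0.2243, +0.9745)
n_3 = (-0.9635, -0.2676)
n_4 = (-0.7030, -0.7112)
n_5 = (-0.3439, -0.9390)
  (0,1): δ = 97.55°  ·
  (0,2): δ = 52.83°  ✓
  (0,3): δ = 65.66°  ✓
  (0,4): δ = 95.46°  ·
  (0,5): δ = 120.02°  ·
  (1,2): δ = 135.28°  ·
  (1,3): δ = 16.80°  ✓
  (1,4): δ = 13.01°  ✓
  (1,5): δ = 37.56°  ✓
  (2,3): δ = 61.52°  ✓
  (2,4): δ = 31.71°  ✓
  (2,5): δ = 7.16°  ✓
  (3,4): δ = 150.19°  ·
  (3,5): δ = 125.64°  ·
  (4,5): δ = 155.45°  ·
antipodal pairs: 8

count = 8; pairs: (0,2), (0,3), (1,3), (1,4), (1,5), (2,3), (2,4), (2,5)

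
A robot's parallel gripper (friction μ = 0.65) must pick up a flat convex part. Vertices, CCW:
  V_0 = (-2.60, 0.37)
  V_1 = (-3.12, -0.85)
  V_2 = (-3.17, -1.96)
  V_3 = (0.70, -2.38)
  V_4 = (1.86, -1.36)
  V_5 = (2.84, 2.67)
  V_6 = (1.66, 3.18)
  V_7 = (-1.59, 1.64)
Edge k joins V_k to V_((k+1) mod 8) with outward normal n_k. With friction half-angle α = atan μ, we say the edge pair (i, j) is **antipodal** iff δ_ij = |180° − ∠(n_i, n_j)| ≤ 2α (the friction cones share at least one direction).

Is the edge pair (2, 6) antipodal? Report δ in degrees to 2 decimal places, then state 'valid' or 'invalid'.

α = atan 0.65 = 33.02°;  2α = 66.05°
edge 2: e_2 = (+3.87, -0.42);  n_2 = (-0.1079, -0.9942)
edge 6: e_6 = (-3.25, -1.54);  n_6 = (-0.4282, +0.9037)
∠(n_2, n_6) = 148.45°
δ = |180° − 148.45°| = 31.55°
31.55° ≤ 2α = 66.05°  →  valid

δ = 31.55°, valid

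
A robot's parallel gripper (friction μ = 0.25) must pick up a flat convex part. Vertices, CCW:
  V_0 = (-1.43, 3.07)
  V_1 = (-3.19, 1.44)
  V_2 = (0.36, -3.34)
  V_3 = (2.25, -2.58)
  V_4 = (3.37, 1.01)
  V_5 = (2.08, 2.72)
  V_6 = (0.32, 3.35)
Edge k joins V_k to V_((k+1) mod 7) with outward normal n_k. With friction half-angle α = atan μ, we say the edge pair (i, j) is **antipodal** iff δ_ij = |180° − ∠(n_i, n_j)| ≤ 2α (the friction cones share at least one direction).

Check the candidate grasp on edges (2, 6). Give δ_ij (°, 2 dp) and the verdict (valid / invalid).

δ = 12.82°, valid

α = atan 0.25 = 14.04°;  2α = 28.07°
edge 2: e_2 = (+1.89, +0.76);  n_2 = (+0.3731, -0.9278)
edge 6: e_6 = (-1.75, -0.28);  n_6 = (-0.1580, +0.9874)
∠(n_2, n_6) = 167.18°
δ = |180° − 167.18°| = 12.82°
12.82° ≤ 2α = 28.07°  →  valid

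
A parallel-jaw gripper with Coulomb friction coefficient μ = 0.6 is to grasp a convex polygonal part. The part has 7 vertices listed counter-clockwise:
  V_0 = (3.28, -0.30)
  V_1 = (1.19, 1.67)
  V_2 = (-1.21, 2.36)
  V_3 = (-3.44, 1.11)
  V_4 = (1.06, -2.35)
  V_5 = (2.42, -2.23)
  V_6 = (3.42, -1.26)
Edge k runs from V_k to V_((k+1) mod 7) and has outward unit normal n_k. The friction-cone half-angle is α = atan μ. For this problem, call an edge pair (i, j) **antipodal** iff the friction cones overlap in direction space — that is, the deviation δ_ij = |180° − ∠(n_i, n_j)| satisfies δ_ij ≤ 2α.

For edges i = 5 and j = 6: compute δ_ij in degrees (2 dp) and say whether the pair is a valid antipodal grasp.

α = atan 0.6 = 30.96°;  2α = 61.93°
edge 5: e_5 = (+1.00, +0.97);  n_5 = (+0.6963, -0.7178)
edge 6: e_6 = (-0.14, +0.96);  n_6 = (+0.9895, +0.1443)
∠(n_5, n_6) = 54.17°
δ = |180° − 54.17°| = 125.83°
125.83° > 2α = 61.93°  →  invalid

δ = 125.83°, invalid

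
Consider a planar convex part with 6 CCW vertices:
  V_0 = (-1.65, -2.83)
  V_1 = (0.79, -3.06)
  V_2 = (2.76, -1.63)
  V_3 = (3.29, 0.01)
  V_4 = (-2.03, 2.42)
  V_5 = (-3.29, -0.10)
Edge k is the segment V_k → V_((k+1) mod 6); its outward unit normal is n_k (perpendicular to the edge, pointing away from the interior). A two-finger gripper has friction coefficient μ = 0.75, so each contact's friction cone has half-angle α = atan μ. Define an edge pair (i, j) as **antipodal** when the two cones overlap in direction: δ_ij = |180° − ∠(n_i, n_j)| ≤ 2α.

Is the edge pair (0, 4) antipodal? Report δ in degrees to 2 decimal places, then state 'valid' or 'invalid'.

α = atan 0.75 = 36.87°;  2α = 73.74°
edge 0: e_0 = (+2.44, -0.23);  n_0 = (-0.0938, -0.9956)
edge 4: e_4 = (-1.26, -2.52);  n_4 = (-0.8944, +0.4472)
∠(n_0, n_4) = 111.18°
δ = |180° − 111.18°| = 68.82°
68.82° ≤ 2α = 73.74°  →  valid

δ = 68.82°, valid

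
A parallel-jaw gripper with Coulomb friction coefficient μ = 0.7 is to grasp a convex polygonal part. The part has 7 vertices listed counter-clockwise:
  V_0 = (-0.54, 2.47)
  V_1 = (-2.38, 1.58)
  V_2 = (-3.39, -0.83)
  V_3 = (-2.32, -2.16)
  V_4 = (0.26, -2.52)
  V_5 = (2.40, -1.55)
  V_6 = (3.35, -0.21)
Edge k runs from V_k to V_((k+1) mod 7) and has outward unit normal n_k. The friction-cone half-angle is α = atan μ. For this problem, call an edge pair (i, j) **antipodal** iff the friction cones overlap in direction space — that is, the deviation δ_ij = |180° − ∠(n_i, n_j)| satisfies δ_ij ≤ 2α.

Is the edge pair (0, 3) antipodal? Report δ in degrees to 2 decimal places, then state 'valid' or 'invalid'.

α = atan 0.7 = 34.99°;  2α = 69.98°
edge 0: e_0 = (-1.84, -0.89);  n_0 = (-0.4354, +0.9002)
edge 3: e_3 = (+2.58, -0.36);  n_3 = (-0.1382, -0.9904)
∠(n_0, n_3) = 146.24°
δ = |180° − 146.24°| = 33.76°
33.76° ≤ 2α = 69.98°  →  valid

δ = 33.76°, valid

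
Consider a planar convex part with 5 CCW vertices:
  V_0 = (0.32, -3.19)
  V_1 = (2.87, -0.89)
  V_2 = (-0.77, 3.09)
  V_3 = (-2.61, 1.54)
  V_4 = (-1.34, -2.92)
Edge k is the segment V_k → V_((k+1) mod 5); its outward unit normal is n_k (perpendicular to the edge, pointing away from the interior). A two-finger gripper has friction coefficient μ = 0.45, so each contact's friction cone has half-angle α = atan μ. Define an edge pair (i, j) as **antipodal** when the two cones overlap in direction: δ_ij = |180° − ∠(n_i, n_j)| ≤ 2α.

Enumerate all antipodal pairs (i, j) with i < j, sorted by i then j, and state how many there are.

count = 3; pairs: (0,2), (1,3), (1,4)

α = atan 0.45 = 24.23°;  2α = 48.46°
n_0 = (+0.6698, -0.7426)
n_1 = (+0.7379, +0.6749)
n_2 = (-0.6443, +0.7648)
n_3 = (-0.9618, -0.2739)
n_4 = (-0.1605, -0.9870)
  (0,1): δ = 89.60°  ·
  (0,2): δ = 1.94°  ✓
  (0,3): δ = 63.85°  ·
  (0,4): δ = 128.71°  ·
  (1,2): δ = 92.33°  ·
  (1,3): δ = 26.55°  ✓
  (1,4): δ = 38.32°  ✓
  (2,3): δ = 114.22°  ·
  (2,4): δ = 49.35°  ·
  (3,4): δ = 115.13°  ·
antipodal pairs: 3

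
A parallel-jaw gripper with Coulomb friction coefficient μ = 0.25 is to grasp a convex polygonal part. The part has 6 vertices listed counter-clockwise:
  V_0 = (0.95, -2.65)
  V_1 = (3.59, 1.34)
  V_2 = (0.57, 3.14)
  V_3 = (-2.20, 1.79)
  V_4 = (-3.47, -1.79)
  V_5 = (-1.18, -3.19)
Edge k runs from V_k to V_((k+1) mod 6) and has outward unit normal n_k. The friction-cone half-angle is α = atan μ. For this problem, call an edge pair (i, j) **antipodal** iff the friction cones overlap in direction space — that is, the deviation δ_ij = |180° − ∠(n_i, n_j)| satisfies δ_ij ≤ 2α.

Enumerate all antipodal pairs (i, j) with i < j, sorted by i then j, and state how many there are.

count = 3; pairs: (0,3), (1,4), (2,5)

α = atan 0.25 = 14.04°;  2α = 28.07°
n_0 = (+0.8340, -0.5518)
n_1 = (+0.5120, +0.8590)
n_2 = (-0.4381, +0.8989)
n_3 = (-0.9425, +0.3343)
n_4 = (-0.5216, -0.8532)
n_5 = (+0.2457, -0.9693)
  (0,1): δ = 87.31°  ·
  (0,2): δ = 30.53°  ·
  (0,3): δ = 13.96°  ✓
  (0,4): δ = 92.05°  ·
  (0,5): δ = 137.72°  ·
  (1,2): δ = 123.22°  ·
  (1,3): δ = 78.74°  ·
  (1,4): δ = 0.64°  ✓
  (1,5): δ = 45.02°  ·
  (2,3): δ = 135.52°  ·
  (2,4): δ = 57.42°  ·
  (2,5): δ = 11.76°  ✓
  (3,4): δ = 101.91°  ·
  (3,5): δ = 56.24°  ·
  (4,5): δ = 134.33°  ·
antipodal pairs: 3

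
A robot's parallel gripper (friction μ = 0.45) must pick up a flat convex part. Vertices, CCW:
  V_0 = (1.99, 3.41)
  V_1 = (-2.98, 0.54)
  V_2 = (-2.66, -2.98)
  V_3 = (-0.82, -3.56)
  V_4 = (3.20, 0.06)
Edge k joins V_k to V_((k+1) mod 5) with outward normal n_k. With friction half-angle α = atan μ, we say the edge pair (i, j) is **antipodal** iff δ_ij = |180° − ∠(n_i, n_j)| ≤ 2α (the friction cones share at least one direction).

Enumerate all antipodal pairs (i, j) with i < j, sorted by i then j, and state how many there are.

α = atan 0.45 = 24.23°;  2α = 48.46°
n_0 = (-0.5001, +0.8660)
n_1 = (-0.9959, -0.0905)
n_2 = (-0.3006, -0.9537)
n_3 = (+0.6692, -0.7431)
n_4 = (+0.9405, +0.3397)
  (0,1): δ = 114.81°  ·
  (0,2): δ = 47.50°  ✓
  (0,3): δ = 12.00°  ✓
  (0,4): δ = 79.85°  ·
  (1,2): δ = 112.69°  ·
  (1,3): δ = 53.19°  ·
  (1,4): δ = 14.66°  ✓
  (2,3): δ = 120.50°  ·
  (2,4): δ = 52.64°  ·
  (3,4): δ = 112.14°  ·
antipodal pairs: 3

count = 3; pairs: (0,2), (0,3), (1,4)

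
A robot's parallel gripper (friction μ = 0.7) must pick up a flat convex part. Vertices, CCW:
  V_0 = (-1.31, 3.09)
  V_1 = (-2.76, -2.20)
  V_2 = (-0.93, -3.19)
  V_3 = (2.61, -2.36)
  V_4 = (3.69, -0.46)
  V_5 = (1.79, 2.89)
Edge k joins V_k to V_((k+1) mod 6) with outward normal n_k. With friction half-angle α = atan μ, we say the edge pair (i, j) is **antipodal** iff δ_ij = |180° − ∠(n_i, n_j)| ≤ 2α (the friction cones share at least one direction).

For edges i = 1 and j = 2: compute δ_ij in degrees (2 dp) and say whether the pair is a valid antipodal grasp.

α = atan 0.7 = 34.99°;  2α = 69.98°
edge 1: e_1 = (+1.83, -0.99);  n_1 = (-0.4758, -0.8795)
edge 2: e_2 = (+3.54, +0.83);  n_2 = (+0.2283, -0.9736)
∠(n_1, n_2) = 41.61°
δ = |180° − 41.61°| = 138.39°
138.39° > 2α = 69.98°  →  invalid

δ = 138.39°, invalid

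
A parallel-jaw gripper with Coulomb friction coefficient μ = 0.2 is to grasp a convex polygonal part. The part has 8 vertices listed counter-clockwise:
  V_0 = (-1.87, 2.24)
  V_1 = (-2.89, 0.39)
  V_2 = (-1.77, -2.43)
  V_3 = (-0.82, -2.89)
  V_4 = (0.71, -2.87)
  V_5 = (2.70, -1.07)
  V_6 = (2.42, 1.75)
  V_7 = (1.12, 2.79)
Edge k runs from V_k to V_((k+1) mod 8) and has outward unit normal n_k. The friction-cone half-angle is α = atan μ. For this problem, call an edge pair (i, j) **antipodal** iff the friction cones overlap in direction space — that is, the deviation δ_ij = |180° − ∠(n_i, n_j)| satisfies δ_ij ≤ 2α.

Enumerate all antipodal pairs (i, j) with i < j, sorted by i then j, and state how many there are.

α = atan 0.2 = 11.31°;  2α = 22.62°
n_0 = (-0.8757, +0.4828)
n_1 = (-0.9294, -0.3691)
n_2 = (-0.4358, -0.9000)
n_3 = (+0.0131, -0.9999)
n_4 = (+0.6708, -0.7416)
n_5 = (+0.9951, +0.0988)
n_6 = (+0.6247, +0.7809)
n_7 = (-0.1809, +0.9835)
  (0,1): δ = 129.47°  ·
  (0,2): δ = 86.97°  ·
  (0,3): δ = 60.38°  ·
  (0,4): δ = 19.00°  ✓
  (0,5): δ = 34.54°  ·
  (0,6): δ = 80.21°  ·
  (0,7): δ = 129.29°  ·
  (1,2): δ = 137.50°  ·
  (1,3): δ = 110.91°  ·
  (1,4): δ = 69.53°  ·
  (1,5): δ = 15.99°  ✓
  (1,6): δ = 29.68°  ·
  (1,7): δ = 78.76°  ·
  (2,3): δ = 153.41°  ·
  (2,4): δ = 112.03°  ·
  (2,5): δ = 58.49°  ·
  (2,6): δ = 12.82°  ✓
  (2,7): δ = 36.26°  ·
  (3,4): δ = 138.62°  ·
  (3,5): δ = 85.08°  ·
  (3,6): δ = 39.41°  ·
  (3,7): δ = 9.67°  ✓
  (4,5): δ = 126.46°  ·
  (4,6): δ = 80.79°  ·
  (4,7): δ = 31.71°  ·
  (5,6): δ = 134.33°  ·
  (5,7): δ = 85.25°  ·
  (6,7): δ = 130.92°  ·
antipodal pairs: 4

count = 4; pairs: (0,4), (1,5), (2,6), (3,7)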